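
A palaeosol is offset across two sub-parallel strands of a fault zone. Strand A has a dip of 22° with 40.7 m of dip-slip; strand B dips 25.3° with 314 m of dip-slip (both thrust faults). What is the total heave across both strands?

heave_A = 40.7 × cos(22°) = 37.74 m
heave_B = 314 × cos(25.3°) = 283.9 m
total = 37.74 + 283.9 = 322 m

322 m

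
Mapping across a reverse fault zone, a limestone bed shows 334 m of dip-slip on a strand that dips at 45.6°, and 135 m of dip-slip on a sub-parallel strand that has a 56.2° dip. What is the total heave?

heave_A = 334 × cos(45.6°) = 233.7 m
heave_B = 135 × cos(56.2°) = 75.10 m
total = 233.7 + 75.10 = 309 m

309 m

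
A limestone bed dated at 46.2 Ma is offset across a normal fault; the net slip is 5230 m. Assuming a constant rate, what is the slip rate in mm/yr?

0.113 mm/yr

rate = 5230 m / 46.2 Ma = 0.000113 m/yr = 0.113 mm/yr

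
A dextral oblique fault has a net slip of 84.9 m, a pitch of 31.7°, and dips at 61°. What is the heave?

dip-slip = net slip × sin(rake) = 84.9 m × sin(31.7°) = 44.61 m
heave = dip-slip × cos(dip) = 44.61 × cos(61°) = 21.6 m

21.6 m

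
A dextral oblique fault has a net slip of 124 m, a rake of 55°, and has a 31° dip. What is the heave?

dip-slip = net slip × sin(rake) = 124 m × sin(55°) = 101.6 m
heave = dip-slip × cos(dip) = 101.6 × cos(31°) = 87.1 m

87.1 m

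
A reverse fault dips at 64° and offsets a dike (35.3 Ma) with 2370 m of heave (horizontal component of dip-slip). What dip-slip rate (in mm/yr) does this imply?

dip-slip = heave / cos(dip) = 2370 m / cos(64°) = 5406 m
rate = 5406 m / 35.3 Ma = 0.000153 m/yr = 0.153 mm/yr

0.153 mm/yr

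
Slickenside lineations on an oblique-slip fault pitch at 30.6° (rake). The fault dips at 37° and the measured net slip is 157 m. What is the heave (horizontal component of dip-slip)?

63.8 m

dip-slip = net slip × sin(rake) = 157 m × sin(30.6°) = 79.92 m
heave = dip-slip × cos(dip) = 79.92 × cos(37°) = 63.8 m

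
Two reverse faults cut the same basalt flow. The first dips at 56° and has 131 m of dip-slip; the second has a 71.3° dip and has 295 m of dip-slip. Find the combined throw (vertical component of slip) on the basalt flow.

throw_A = 131 × sin(56°) = 108.6 m
throw_B = 295 × sin(71.3°) = 279.4 m
total = 108.6 + 279.4 = 388 m

388 m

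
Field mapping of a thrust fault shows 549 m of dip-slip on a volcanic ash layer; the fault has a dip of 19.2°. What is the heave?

heave = dip-slip × cos(dip) = 549 m × cos(19.2°) = 518 m

518 m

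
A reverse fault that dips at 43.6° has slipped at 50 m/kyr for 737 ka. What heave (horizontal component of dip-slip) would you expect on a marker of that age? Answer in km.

dip-slip = rate × time = 50 m/kyr × 737 ka = 36850 m
heave = dip-slip × cos(dip) = 36850 × cos(43.6°) = 26700 m = 26.7 km

26.7 km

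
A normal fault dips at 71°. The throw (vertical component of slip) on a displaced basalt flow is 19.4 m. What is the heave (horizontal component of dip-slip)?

6.68 m

heave = throw / tan(dip) = 19.4 / tan(71°) = 6.68 m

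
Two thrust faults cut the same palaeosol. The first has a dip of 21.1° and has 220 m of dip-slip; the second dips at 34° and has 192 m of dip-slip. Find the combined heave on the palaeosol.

heave_A = 220 × cos(21.1°) = 205.2 m
heave_B = 192 × cos(34°) = 159.2 m
total = 205.2 + 159.2 = 364 m

364 m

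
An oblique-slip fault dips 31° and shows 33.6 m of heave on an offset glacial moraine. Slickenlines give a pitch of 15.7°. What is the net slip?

dip-slip = heave / cos(dip) = 33.6 / cos(31°) = 39.20 m
net slip = dip-slip / sin(rake) = 39.20 / sin(15.7°) = 145 m

145 m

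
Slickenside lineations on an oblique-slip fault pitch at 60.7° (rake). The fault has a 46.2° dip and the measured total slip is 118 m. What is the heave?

71.2 m

dip-slip = net slip × sin(rake) = 118 m × sin(60.7°) = 102.9 m
heave = dip-slip × cos(dip) = 102.9 × cos(46.2°) = 71.2 m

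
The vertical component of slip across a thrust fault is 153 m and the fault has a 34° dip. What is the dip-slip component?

274 m

dip-slip = throw / sin(dip) = 153 / sin(34°) = 274 m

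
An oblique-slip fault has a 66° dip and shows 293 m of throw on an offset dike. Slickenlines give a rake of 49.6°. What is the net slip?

421 m

dip-slip = throw / sin(dip) = 293 / sin(66°) = 320.7 m
net slip = dip-slip / sin(rake) = 320.7 / sin(49.6°) = 421 m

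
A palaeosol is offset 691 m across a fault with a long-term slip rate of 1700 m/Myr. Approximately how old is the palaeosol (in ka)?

406 ka

age = offset / rate = 691 m / (1700 m/Myr) = 406000 yr = 406 ka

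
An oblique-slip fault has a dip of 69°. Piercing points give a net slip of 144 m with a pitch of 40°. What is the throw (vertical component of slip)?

86.4 m

dip-slip = net slip × sin(rake) = 144 m × sin(40°) = 92.56 m
throw = dip-slip × sin(dip) = 92.56 × sin(69°) = 86.4 m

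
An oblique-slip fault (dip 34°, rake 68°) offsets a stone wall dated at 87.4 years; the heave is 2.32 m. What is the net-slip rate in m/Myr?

34500 m/Myr

dip-slip = heave / cos(dip) = 2.32 / cos(34°) = 2.798 m
net slip = dip-slip / sin(rake) = 2.798 / sin(68°) = 3.018 m
rate = 3.018 m / 87.4 years = 0.0345 m/yr = 34500 m/Myr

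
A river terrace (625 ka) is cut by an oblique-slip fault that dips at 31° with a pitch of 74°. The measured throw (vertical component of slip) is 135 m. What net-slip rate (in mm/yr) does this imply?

dip-slip = throw / sin(dip) = 135 / sin(31°) = 262.1 m
net slip = dip-slip / sin(rake) = 262.1 / sin(74°) = 272.7 m
rate = 272.7 m / 625 ka = 0.000436 m/yr = 0.436 mm/yr

0.436 mm/yr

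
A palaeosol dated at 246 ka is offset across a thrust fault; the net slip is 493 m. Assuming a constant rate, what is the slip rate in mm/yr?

rate = 493 m / 246 ka = 0.00200 m/yr = 2 mm/yr

2 mm/yr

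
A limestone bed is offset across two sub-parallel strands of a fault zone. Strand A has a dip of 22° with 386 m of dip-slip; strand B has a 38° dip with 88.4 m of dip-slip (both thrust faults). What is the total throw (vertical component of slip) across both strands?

199 m

throw_A = 386 × sin(22°) = 144.6 m
throw_B = 88.4 × sin(38°) = 54.42 m
total = 144.6 + 54.42 = 199 m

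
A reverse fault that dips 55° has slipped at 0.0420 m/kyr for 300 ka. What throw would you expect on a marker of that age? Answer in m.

10.3 m

dip-slip = rate × time = 0.0420 m/kyr × 300 ka = 12.60 m
throw = dip-slip × sin(dip) = 12.60 × sin(55°) = 10.3 m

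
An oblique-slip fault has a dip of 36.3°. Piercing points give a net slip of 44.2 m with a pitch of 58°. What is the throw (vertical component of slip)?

22.2 m

dip-slip = net slip × sin(rake) = 44.2 m × sin(58°) = 37.48 m
throw = dip-slip × sin(dip) = 37.48 × sin(36.3°) = 22.2 m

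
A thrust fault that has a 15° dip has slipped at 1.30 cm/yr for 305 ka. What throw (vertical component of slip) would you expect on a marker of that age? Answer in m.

dip-slip = rate × time = 1.30 cm/yr × 305 ka = 3965 m
throw = dip-slip × sin(dip) = 3965 × sin(15°) = 1030 m

1030 m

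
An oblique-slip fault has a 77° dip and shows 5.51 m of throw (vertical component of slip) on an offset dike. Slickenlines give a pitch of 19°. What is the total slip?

17.4 m

dip-slip = throw / sin(dip) = 5.51 / sin(77°) = 5.655 m
net slip = dip-slip / sin(rake) = 5.655 / sin(19°) = 17.4 m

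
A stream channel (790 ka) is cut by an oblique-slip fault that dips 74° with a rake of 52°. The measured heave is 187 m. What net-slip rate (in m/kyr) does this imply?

1.09 m/kyr

dip-slip = heave / cos(dip) = 187 / cos(74°) = 678.4 m
net slip = dip-slip / sin(rake) = 678.4 / sin(52°) = 860.9 m
rate = 860.9 m / 790 ka = 0.00109 m/yr = 1.09 m/kyr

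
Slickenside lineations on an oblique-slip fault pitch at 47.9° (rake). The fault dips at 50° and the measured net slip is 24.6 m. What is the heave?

dip-slip = net slip × sin(rake) = 24.6 m × sin(47.9°) = 18.25 m
heave = dip-slip × cos(dip) = 18.25 × cos(50°) = 11.7 m

11.7 m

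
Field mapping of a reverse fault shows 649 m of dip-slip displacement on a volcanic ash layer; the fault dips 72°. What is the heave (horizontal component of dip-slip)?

heave = dip-slip × cos(dip) = 649 m × cos(72°) = 201 m

201 m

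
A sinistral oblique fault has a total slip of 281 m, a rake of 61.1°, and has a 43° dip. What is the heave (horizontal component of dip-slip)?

180 m

dip-slip = net slip × sin(rake) = 281 m × sin(61.1°) = 246 m
heave = dip-slip × cos(dip) = 246 × cos(43°) = 180 m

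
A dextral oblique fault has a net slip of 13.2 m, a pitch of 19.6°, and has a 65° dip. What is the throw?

dip-slip = net slip × sin(rake) = 13.2 m × sin(19.6°) = 4.428 m
throw = dip-slip × sin(dip) = 4.428 × sin(65°) = 4.01 m

4.01 m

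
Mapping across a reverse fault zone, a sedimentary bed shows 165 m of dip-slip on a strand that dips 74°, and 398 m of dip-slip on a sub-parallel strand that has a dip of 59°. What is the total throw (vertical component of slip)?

throw_A = 165 × sin(74°) = 158.6 m
throw_B = 398 × sin(59°) = 341.2 m
total = 158.6 + 341.2 = 500 m

500 m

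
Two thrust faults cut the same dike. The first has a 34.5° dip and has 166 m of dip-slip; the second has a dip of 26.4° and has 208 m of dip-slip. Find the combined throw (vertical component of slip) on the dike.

187 m

throw_A = 166 × sin(34.5°) = 94.02 m
throw_B = 208 × sin(26.4°) = 92.48 m
total = 94.02 + 92.48 = 187 m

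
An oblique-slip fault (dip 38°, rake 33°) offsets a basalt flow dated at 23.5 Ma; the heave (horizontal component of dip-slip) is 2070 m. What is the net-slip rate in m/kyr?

0.205 m/kyr

dip-slip = heave / cos(dip) = 2070 / cos(38°) = 2627 m
net slip = dip-slip / sin(rake) = 2627 / sin(33°) = 4823 m
rate = 4823 m / 23.5 Ma = 0.000205 m/yr = 0.205 m/kyr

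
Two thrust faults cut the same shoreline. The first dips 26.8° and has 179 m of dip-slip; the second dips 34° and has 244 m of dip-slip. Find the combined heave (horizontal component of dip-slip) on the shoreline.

362 m

heave_A = 179 × cos(26.8°) = 159.8 m
heave_B = 244 × cos(34°) = 202.3 m
total = 159.8 + 202.3 = 362 m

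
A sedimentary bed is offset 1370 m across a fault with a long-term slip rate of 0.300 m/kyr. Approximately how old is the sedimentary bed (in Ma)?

4.57 Ma

age = offset / rate = 1370 m / (0.300 m/kyr) = 4.57e+06 yr = 4.57 Ma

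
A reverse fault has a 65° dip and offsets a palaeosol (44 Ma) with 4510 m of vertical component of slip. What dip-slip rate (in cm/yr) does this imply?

dip-slip = throw / sin(dip) = 4510 m / sin(65°) = 4976 m
rate = 4976 m / 44 Ma = 0.000113 m/yr = 0.0113 cm/yr

0.0113 cm/yr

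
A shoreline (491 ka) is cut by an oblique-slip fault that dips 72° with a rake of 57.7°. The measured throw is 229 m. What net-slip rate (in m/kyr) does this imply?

0.580 m/kyr

dip-slip = throw / sin(dip) = 229 / sin(72°) = 240.8 m
net slip = dip-slip / sin(rake) = 240.8 / sin(57.7°) = 284.9 m
rate = 284.9 m / 491 ka = 0.000580 m/yr = 0.580 m/kyr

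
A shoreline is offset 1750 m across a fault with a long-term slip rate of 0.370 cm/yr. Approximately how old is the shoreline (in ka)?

473 ka

age = offset / rate = 1750 m / (0.370 cm/yr) = 473000 yr = 473 ka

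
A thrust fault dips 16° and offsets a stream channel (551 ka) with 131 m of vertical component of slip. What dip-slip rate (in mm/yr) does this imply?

dip-slip = throw / sin(dip) = 131 m / sin(16°) = 475.3 m
rate = 475.3 m / 551 ka = 0.000863 m/yr = 0.863 mm/yr

0.863 mm/yr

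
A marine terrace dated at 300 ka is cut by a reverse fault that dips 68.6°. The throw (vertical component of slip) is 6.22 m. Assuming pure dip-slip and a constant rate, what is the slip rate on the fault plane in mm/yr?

dip-slip = throw / sin(dip) = 6.22 m / sin(68.6°) = 6.681 m
rate = 6.681 m / 300 ka = 0.0000223 m/yr = 0.0223 mm/yr

0.0223 mm/yr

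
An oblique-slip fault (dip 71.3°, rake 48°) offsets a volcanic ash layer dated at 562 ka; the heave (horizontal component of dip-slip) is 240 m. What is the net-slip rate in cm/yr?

0.179 cm/yr

dip-slip = heave / cos(dip) = 240 / cos(71.3°) = 748.6 m
net slip = dip-slip / sin(rake) = 748.6 / sin(48°) = 1007 m
rate = 1007 m / 562 ka = 0.00179 m/yr = 0.179 cm/yr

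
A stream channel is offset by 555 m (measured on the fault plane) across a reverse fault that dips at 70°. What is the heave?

heave = dip-slip × cos(dip) = 555 m × cos(70°) = 190 m

190 m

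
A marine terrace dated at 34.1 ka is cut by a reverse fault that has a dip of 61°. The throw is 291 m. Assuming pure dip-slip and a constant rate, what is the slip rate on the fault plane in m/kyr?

9.76 m/kyr

dip-slip = throw / sin(dip) = 291 m / sin(61°) = 332.7 m
rate = 332.7 m / 34.1 ka = 0.00976 m/yr = 9.76 m/kyr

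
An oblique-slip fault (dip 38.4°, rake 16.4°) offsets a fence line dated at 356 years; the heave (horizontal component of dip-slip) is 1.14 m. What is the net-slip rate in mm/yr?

dip-slip = heave / cos(dip) = 1.14 / cos(38.4°) = 1.455 m
net slip = dip-slip / sin(rake) = 1.455 / sin(16.4°) = 5.152 m
rate = 5.152 m / 356 years = 0.0145 m/yr = 14.5 mm/yr

14.5 mm/yr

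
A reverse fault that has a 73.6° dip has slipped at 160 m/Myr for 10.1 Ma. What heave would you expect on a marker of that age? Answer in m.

dip-slip = rate × time = 160 m/Myr × 10.1 Ma = 1616 m
heave = dip-slip × cos(dip) = 1616 × cos(73.6°) = 456 m

456 m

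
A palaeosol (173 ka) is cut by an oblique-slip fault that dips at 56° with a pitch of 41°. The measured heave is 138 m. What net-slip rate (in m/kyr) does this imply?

2.17 m/kyr

dip-slip = heave / cos(dip) = 138 / cos(56°) = 246.8 m
net slip = dip-slip / sin(rake) = 246.8 / sin(41°) = 376.2 m
rate = 376.2 m / 173 ka = 0.00217 m/yr = 2.17 m/kyr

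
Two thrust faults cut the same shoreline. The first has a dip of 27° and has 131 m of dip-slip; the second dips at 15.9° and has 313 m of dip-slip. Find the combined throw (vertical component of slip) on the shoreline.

throw_A = 131 × sin(27°) = 59.47 m
throw_B = 313 × sin(15.9°) = 85.75 m
total = 59.47 + 85.75 = 145 m

145 m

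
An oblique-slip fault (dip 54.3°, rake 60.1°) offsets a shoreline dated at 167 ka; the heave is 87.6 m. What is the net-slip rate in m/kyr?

dip-slip = heave / cos(dip) = 87.6 / cos(54.3°) = 150.1 m
net slip = dip-slip / sin(rake) = 150.1 / sin(60.1°) = 173.2 m
rate = 173.2 m / 167 ka = 0.00104 m/yr = 1.04 m/kyr

1.04 m/kyr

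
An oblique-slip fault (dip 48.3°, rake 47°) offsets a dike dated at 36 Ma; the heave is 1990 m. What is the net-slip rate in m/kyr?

dip-slip = heave / cos(dip) = 1990 / cos(48.3°) = 2991 m
net slip = dip-slip / sin(rake) = 2991 / sin(47°) = 4090 m
rate = 4090 m / 36 Ma = 0.000114 m/yr = 0.114 m/kyr

0.114 m/kyr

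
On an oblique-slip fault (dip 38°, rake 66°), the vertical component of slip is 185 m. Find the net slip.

dip-slip = throw / sin(dip) = 185 / sin(38°) = 300.5 m
net slip = dip-slip / sin(rake) = 300.5 / sin(66°) = 329 m

329 m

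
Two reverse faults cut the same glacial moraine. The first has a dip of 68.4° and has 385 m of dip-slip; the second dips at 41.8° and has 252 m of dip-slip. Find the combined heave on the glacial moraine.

heave_A = 385 × cos(68.4°) = 141.7 m
heave_B = 252 × cos(41.8°) = 187.9 m
total = 141.7 + 187.9 = 330 m

330 m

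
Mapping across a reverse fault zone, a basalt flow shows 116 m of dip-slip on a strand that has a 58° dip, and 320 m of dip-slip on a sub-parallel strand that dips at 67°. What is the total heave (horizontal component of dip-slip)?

heave_A = 116 × cos(58°) = 61.47 m
heave_B = 320 × cos(67°) = 125 m
total = 61.47 + 125 = 187 m

187 m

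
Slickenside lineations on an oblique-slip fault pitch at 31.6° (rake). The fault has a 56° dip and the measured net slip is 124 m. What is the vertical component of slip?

dip-slip = net slip × sin(rake) = 124 m × sin(31.6°) = 64.97 m
throw = dip-slip × sin(dip) = 64.97 × sin(56°) = 53.9 m

53.9 m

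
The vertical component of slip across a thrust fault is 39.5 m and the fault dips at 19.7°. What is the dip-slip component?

117 m

dip-slip = throw / sin(dip) = 39.5 / sin(19.7°) = 117 m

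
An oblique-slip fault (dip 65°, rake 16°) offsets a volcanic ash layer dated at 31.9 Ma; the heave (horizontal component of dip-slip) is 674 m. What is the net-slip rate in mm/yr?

0.181 mm/yr

dip-slip = heave / cos(dip) = 674 / cos(65°) = 1595 m
net slip = dip-slip / sin(rake) = 1595 / sin(16°) = 5786 m
rate = 5786 m / 31.9 Ma = 0.000181 m/yr = 0.181 mm/yr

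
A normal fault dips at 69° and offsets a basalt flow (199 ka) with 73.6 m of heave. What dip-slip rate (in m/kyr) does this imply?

1.03 m/kyr

dip-slip = heave / cos(dip) = 73.6 m / cos(69°) = 205.4 m
rate = 205.4 m / 199 ka = 0.00103 m/yr = 1.03 m/kyr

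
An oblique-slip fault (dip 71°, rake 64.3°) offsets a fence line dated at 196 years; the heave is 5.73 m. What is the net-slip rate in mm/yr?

dip-slip = heave / cos(dip) = 5.73 / cos(71°) = 17.60 m
net slip = dip-slip / sin(rake) = 17.60 / sin(64.3°) = 19.53 m
rate = 19.53 m / 196 years = 0.0997 m/yr = 99.7 mm/yr

99.7 mm/yr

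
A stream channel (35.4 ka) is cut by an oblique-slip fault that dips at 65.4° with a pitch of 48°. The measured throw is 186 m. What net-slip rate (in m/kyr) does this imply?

dip-slip = throw / sin(dip) = 186 / sin(65.4°) = 204.6 m
net slip = dip-slip / sin(rake) = 204.6 / sin(48°) = 275.3 m
rate = 275.3 m / 35.4 ka = 0.00778 m/yr = 7.78 m/kyr

7.78 m/kyr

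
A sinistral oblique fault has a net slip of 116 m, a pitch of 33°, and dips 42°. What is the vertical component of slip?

dip-slip = net slip × sin(rake) = 116 m × sin(33°) = 63.18 m
throw = dip-slip × sin(dip) = 63.18 × sin(42°) = 42.3 m

42.3 m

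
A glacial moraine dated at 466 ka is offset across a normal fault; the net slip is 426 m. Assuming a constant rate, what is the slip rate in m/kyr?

rate = 426 m / 466 ka = 0.000914 m/yr = 0.914 m/kyr

0.914 m/kyr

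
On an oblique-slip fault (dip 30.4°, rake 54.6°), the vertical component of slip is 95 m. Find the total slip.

230 m

dip-slip = throw / sin(dip) = 95 / sin(30.4°) = 187.7 m
net slip = dip-slip / sin(rake) = 187.7 / sin(54.6°) = 230 m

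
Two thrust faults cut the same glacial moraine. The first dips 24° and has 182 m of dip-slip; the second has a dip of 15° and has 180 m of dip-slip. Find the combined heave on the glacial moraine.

340 m

heave_A = 182 × cos(24°) = 166.3 m
heave_B = 180 × cos(15°) = 173.9 m
total = 166.3 + 173.9 = 340 m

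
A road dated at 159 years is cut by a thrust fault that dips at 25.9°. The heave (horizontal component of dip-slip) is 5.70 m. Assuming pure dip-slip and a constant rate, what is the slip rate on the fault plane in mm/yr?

39.9 mm/yr

dip-slip = heave / cos(dip) = 5.70 m / cos(25.9°) = 6.336 m
rate = 6.336 m / 159 years = 0.0399 m/yr = 39.9 mm/yr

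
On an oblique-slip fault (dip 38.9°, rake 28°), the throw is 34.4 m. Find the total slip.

117 m

dip-slip = throw / sin(dip) = 34.4 / sin(38.9°) = 54.78 m
net slip = dip-slip / sin(rake) = 54.78 / sin(28°) = 117 m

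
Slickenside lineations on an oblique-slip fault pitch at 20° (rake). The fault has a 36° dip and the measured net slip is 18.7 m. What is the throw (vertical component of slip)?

3.76 m

dip-slip = net slip × sin(rake) = 18.7 m × sin(20°) = 6.396 m
throw = dip-slip × sin(dip) = 6.396 × sin(36°) = 3.76 m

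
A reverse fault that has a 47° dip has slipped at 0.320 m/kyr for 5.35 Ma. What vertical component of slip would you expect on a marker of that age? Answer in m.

dip-slip = rate × time = 0.320 m/kyr × 5.35 Ma = 1712 m
throw = dip-slip × sin(dip) = 1712 × sin(47°) = 1250 m

1250 m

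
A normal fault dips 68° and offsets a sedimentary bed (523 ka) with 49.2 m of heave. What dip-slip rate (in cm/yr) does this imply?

0.0251 cm/yr

dip-slip = heave / cos(dip) = 49.2 m / cos(68°) = 131.3 m
rate = 131.3 m / 523 ka = 0.000251 m/yr = 0.0251 cm/yr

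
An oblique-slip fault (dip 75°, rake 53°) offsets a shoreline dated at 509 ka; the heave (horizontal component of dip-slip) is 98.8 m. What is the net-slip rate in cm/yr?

dip-slip = heave / cos(dip) = 98.8 / cos(75°) = 381.7 m
net slip = dip-slip / sin(rake) = 381.7 / sin(53°) = 478 m
rate = 478 m / 509 ka = 0.000939 m/yr = 0.0939 cm/yr

0.0939 cm/yr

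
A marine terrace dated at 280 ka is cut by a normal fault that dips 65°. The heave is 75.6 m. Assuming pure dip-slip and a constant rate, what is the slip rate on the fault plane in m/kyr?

dip-slip = heave / cos(dip) = 75.6 m / cos(65°) = 178.9 m
rate = 178.9 m / 280 ka = 0.000639 m/yr = 0.639 m/kyr

0.639 m/kyr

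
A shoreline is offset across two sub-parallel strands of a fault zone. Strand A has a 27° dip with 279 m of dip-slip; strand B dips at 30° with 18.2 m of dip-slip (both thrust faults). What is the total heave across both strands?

264 m

heave_A = 279 × cos(27°) = 248.6 m
heave_B = 18.2 × cos(30°) = 15.76 m
total = 248.6 + 15.76 = 264 m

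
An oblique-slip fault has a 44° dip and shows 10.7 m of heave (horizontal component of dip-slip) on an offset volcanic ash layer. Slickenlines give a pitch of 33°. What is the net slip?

dip-slip = heave / cos(dip) = 10.7 / cos(44°) = 14.87 m
net slip = dip-slip / sin(rake) = 14.87 / sin(33°) = 27.3 m

27.3 m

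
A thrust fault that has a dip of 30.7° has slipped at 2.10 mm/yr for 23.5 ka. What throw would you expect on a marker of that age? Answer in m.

dip-slip = rate × time = 2.10 mm/yr × 23.5 ka = 49.35 m
throw = dip-slip × sin(dip) = 49.35 × sin(30.7°) = 25.2 m

25.2 m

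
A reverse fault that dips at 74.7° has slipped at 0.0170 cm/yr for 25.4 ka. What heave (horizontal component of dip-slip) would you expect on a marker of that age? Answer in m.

1.14 m

dip-slip = rate × time = 0.0170 cm/yr × 25.4 ka = 4.318 m
heave = dip-slip × cos(dip) = 4.318 × cos(74.7°) = 1.14 m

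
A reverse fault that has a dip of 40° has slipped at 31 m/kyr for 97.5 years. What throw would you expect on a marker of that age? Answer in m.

dip-slip = rate × time = 31 m/kyr × 97.5 years = 3.022 m
throw = dip-slip × sin(dip) = 3.022 × sin(40°) = 1.94 m

1.94 m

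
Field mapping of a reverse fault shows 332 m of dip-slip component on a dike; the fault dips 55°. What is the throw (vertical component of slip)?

272 m

throw = dip-slip × sin(dip) = 332 m × sin(55°) = 272 m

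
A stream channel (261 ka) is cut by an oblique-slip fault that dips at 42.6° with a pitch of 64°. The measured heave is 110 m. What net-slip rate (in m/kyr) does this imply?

dip-slip = heave / cos(dip) = 110 / cos(42.6°) = 149.4 m
net slip = dip-slip / sin(rake) = 149.4 / sin(64°) = 166.3 m
rate = 166.3 m / 261 ka = 0.000637 m/yr = 0.637 m/kyr

0.637 m/kyr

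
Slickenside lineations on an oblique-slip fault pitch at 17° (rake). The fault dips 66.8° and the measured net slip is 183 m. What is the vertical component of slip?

dip-slip = net slip × sin(rake) = 183 m × sin(17°) = 53.50 m
throw = dip-slip × sin(dip) = 53.50 × sin(66.8°) = 49.2 m

49.2 m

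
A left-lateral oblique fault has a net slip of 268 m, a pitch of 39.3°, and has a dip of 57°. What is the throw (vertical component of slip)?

dip-slip = net slip × sin(rake) = 268 m × sin(39.3°) = 169.7 m
throw = dip-slip × sin(dip) = 169.7 × sin(57°) = 142 m

142 m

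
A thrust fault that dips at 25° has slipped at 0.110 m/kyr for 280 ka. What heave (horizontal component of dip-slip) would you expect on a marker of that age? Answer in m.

27.9 m

dip-slip = rate × time = 0.110 m/kyr × 280 ka = 30.80 m
heave = dip-slip × cos(dip) = 30.80 × cos(25°) = 27.9 m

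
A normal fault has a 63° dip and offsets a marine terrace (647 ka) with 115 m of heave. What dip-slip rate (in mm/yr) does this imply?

0.392 mm/yr

dip-slip = heave / cos(dip) = 115 m / cos(63°) = 253.3 m
rate = 253.3 m / 647 ka = 0.000392 m/yr = 0.392 mm/yr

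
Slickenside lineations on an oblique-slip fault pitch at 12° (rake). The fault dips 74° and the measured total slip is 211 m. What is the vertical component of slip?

dip-slip = net slip × sin(rake) = 211 m × sin(12°) = 43.87 m
throw = dip-slip × sin(dip) = 43.87 × sin(74°) = 42.2 m

42.2 m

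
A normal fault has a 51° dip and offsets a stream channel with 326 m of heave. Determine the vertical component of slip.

throw = heave × tan(dip) = 326 × tan(51°) = 403 m

403 m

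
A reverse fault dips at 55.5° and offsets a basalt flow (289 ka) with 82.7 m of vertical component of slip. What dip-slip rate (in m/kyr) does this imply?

0.347 m/kyr

dip-slip = throw / sin(dip) = 82.7 m / sin(55.5°) = 100.3 m
rate = 100.3 m / 289 ka = 0.000347 m/yr = 0.347 m/kyr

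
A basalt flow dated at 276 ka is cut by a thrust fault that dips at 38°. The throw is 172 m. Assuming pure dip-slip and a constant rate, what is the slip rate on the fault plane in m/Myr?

1010 m/Myr

dip-slip = throw / sin(dip) = 172 m / sin(38°) = 279.4 m
rate = 279.4 m / 276 ka = 0.00101 m/yr = 1010 m/Myr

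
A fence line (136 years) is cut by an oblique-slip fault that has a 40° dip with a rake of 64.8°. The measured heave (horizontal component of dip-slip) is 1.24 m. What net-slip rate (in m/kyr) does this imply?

13.2 m/kyr

dip-slip = heave / cos(dip) = 1.24 / cos(40°) = 1.619 m
net slip = dip-slip / sin(rake) = 1.619 / sin(64.8°) = 1.789 m
rate = 1.789 m / 136 years = 0.0132 m/yr = 13.2 m/kyr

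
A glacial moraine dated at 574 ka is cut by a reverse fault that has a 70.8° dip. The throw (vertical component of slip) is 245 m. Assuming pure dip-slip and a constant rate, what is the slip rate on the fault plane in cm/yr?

0.0452 cm/yr

dip-slip = throw / sin(dip) = 245 m / sin(70.8°) = 259.4 m
rate = 259.4 m / 574 ka = 0.000452 m/yr = 0.0452 cm/yr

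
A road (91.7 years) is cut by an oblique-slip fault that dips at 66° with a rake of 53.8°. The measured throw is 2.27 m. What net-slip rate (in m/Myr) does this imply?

33600 m/Myr

dip-slip = throw / sin(dip) = 2.27 / sin(66°) = 2.485 m
net slip = dip-slip / sin(rake) = 2.485 / sin(53.8°) = 3.079 m
rate = 3.079 m / 91.7 years = 0.0336 m/yr = 33600 m/Myr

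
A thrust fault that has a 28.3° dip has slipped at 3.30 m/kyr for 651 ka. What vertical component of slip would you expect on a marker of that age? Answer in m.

1020 m

dip-slip = rate × time = 3.30 m/kyr × 651 ka = 2148 m
throw = dip-slip × sin(dip) = 2148 × sin(28.3°) = 1020 m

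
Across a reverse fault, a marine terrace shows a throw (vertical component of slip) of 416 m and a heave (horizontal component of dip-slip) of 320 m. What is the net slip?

525 m

net slip = √(throw² + heave²) = √(416² + 320²) = 525 m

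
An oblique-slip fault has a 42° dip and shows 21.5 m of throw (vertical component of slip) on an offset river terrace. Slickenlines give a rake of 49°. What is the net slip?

dip-slip = throw / sin(dip) = 21.5 / sin(42°) = 32.13 m
net slip = dip-slip / sin(rake) = 32.13 / sin(49°) = 42.6 m

42.6 m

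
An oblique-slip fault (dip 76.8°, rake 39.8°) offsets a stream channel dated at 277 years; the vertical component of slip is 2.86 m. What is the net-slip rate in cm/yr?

1.66 cm/yr

dip-slip = throw / sin(dip) = 2.86 / sin(76.8°) = 2.938 m
net slip = dip-slip / sin(rake) = 2.938 / sin(39.8°) = 4.589 m
rate = 4.589 m / 277 years = 0.0166 m/yr = 1.66 cm/yr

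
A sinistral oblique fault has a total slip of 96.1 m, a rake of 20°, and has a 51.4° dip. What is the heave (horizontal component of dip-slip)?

20.5 m

dip-slip = net slip × sin(rake) = 96.1 m × sin(20°) = 32.87 m
heave = dip-slip × cos(dip) = 32.87 × cos(51.4°) = 20.5 m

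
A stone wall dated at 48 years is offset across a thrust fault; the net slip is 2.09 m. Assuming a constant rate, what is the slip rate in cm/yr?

rate = 2.09 m / 48 years = 0.0435 m/yr = 4.35 cm/yr

4.35 cm/yr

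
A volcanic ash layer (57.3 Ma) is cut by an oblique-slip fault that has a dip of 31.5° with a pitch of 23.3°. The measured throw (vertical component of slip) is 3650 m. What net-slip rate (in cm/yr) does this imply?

dip-slip = throw / sin(dip) = 3650 / sin(31.5°) = 6986 m
net slip = dip-slip / sin(rake) = 6986 / sin(23.3°) = 17660 m
rate = 17660 m / 57.3 Ma = 0.000308 m/yr = 0.0308 cm/yr

0.0308 cm/yr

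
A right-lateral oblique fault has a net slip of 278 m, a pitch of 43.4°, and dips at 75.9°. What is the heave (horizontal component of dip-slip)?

46.5 m

dip-slip = net slip × sin(rake) = 278 m × sin(43.4°) = 191 m
heave = dip-slip × cos(dip) = 191 × cos(75.9°) = 46.5 m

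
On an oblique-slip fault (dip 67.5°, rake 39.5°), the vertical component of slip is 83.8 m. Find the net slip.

143 m

dip-slip = throw / sin(dip) = 83.8 / sin(67.5°) = 90.70 m
net slip = dip-slip / sin(rake) = 90.70 / sin(39.5°) = 143 m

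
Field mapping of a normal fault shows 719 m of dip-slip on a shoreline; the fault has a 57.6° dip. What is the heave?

heave = dip-slip × cos(dip) = 719 m × cos(57.6°) = 385 m

385 m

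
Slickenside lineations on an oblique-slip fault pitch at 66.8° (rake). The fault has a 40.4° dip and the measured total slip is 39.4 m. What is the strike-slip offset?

strike-slip = net slip × cos(rake) = 39.4 m × cos(66.8°) = 15.5 m

15.5 m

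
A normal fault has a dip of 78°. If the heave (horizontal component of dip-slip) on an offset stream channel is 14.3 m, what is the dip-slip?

68.8 m

dip-slip = heave / cos(dip) = 14.3 / cos(78°) = 68.8 m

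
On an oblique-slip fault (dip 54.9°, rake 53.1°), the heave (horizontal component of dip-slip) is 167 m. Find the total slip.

363 m

dip-slip = heave / cos(dip) = 167 / cos(54.9°) = 290.4 m
net slip = dip-slip / sin(rake) = 290.4 / sin(53.1°) = 363 m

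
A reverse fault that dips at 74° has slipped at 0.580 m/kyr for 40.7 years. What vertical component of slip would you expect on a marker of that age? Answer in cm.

dip-slip = rate × time = 0.580 m/kyr × 40.7 years = 0.02361 m
throw = dip-slip × sin(dip) = 0.02361 × sin(74°) = 0.0227 m = 2.27 cm

2.27 cm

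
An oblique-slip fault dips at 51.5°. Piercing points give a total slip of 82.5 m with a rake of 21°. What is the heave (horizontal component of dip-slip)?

18.4 m

dip-slip = net slip × sin(rake) = 82.5 m × sin(21°) = 29.57 m
heave = dip-slip × cos(dip) = 29.57 × cos(51.5°) = 18.4 m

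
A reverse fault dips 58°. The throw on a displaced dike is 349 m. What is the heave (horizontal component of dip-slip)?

218 m

heave = throw / tan(dip) = 349 / tan(58°) = 218 m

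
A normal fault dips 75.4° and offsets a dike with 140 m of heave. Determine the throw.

537 m

throw = heave × tan(dip) = 140 × tan(75.4°) = 537 m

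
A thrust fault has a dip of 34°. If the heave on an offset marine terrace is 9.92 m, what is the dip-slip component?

12 m

dip-slip = heave / cos(dip) = 9.92 / cos(34°) = 12 m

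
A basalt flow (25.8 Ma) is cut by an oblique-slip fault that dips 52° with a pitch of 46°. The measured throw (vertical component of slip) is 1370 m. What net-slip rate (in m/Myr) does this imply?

dip-slip = throw / sin(dip) = 1370 / sin(52°) = 1739 m
net slip = dip-slip / sin(rake) = 1739 / sin(46°) = 2417 m
rate = 2417 m / 25.8 Ma = 0.0000937 m/yr = 93.7 m/Myr

93.7 m/Myr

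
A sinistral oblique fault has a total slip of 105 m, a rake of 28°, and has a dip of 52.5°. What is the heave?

dip-slip = net slip × sin(rake) = 105 m × sin(28°) = 49.29 m
heave = dip-slip × cos(dip) = 49.29 × cos(52.5°) = 30 m

30 m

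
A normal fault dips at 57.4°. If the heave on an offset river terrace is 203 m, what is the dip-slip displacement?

377 m

dip-slip = heave / cos(dip) = 203 / cos(57.4°) = 377 m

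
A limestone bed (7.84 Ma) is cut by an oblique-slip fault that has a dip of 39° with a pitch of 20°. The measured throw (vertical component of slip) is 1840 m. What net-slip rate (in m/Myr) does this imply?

dip-slip = throw / sin(dip) = 1840 / sin(39°) = 2924 m
net slip = dip-slip / sin(rake) = 2924 / sin(20°) = 8549 m
rate = 8549 m / 7.84 Ma = 0.00109 m/yr = 1090 m/Myr

1090 m/Myr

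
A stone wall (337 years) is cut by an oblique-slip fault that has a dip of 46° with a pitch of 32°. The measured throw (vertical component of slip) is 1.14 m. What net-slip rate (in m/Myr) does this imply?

8870 m/Myr

dip-slip = throw / sin(dip) = 1.14 / sin(46°) = 1.585 m
net slip = dip-slip / sin(rake) = 1.585 / sin(32°) = 2.991 m
rate = 2.991 m / 337 years = 0.00887 m/yr = 8870 m/Myr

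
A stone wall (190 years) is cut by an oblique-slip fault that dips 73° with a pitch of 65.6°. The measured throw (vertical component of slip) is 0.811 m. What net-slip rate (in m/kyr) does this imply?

4.90 m/kyr

dip-slip = throw / sin(dip) = 0.811 / sin(73°) = 0.8481 m
net slip = dip-slip / sin(rake) = 0.8481 / sin(65.6°) = 0.9312 m
rate = 0.9312 m / 190 years = 0.00490 m/yr = 4.90 m/kyr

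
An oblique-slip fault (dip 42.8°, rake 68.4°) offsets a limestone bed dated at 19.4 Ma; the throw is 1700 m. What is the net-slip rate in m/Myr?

dip-slip = throw / sin(dip) = 1700 / sin(42.8°) = 2502 m
net slip = dip-slip / sin(rake) = 2502 / sin(68.4°) = 2691 m
rate = 2691 m / 19.4 Ma = 0.000139 m/yr = 139 m/Myr

139 m/Myr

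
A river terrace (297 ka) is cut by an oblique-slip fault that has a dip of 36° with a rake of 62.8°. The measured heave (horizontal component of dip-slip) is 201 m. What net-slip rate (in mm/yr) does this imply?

dip-slip = heave / cos(dip) = 201 / cos(36°) = 248.4 m
net slip = dip-slip / sin(rake) = 248.4 / sin(62.8°) = 279.3 m
rate = 279.3 m / 297 ka = 0.000941 m/yr = 0.941 mm/yr

0.941 mm/yr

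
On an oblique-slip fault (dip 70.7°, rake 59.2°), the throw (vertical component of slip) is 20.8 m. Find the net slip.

25.7 m

dip-slip = throw / sin(dip) = 20.8 / sin(70.7°) = 22.04 m
net slip = dip-slip / sin(rake) = 22.04 / sin(59.2°) = 25.7 m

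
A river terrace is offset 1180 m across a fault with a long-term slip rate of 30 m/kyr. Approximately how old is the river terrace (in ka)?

age = offset / rate = 1180 m / (30 m/kyr) = 39300 yr = 39.3 ka

39.3 ka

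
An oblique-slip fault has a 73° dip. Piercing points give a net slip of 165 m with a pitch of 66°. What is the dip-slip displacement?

dip-slip = net slip × sin(rake) = 165 m × sin(66°) = 151 m

151 m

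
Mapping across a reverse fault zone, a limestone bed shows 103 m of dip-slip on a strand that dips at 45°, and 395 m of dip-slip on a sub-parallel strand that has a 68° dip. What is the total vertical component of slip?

439 m

throw_A = 103 × sin(45°) = 72.83 m
throw_B = 395 × sin(68°) = 366.2 m
total = 72.83 + 366.2 = 439 m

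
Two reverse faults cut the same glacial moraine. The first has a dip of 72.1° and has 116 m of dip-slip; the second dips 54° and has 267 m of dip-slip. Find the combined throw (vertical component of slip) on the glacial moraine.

326 m

throw_A = 116 × sin(72.1°) = 110.4 m
throw_B = 267 × sin(54°) = 216 m
total = 110.4 + 216 = 326 m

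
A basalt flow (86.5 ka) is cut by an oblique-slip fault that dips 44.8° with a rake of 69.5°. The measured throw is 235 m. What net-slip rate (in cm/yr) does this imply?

0.412 cm/yr

dip-slip = throw / sin(dip) = 235 / sin(44.8°) = 333.5 m
net slip = dip-slip / sin(rake) = 333.5 / sin(69.5°) = 356.1 m
rate = 356.1 m / 86.5 ka = 0.00412 m/yr = 0.412 cm/yr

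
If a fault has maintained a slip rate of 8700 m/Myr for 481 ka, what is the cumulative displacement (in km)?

slip = rate × time = 8700 m/Myr × 481 ka = 4180 m = 4.18 km

4.18 km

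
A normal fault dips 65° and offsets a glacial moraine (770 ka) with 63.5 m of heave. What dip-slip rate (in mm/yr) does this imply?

dip-slip = heave / cos(dip) = 63.5 m / cos(65°) = 150.3 m
rate = 150.3 m / 770 ka = 0.000195 m/yr = 0.195 mm/yr

0.195 mm/yr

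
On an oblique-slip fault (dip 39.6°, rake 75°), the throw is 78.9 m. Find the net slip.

dip-slip = throw / sin(dip) = 78.9 / sin(39.6°) = 123.8 m
net slip = dip-slip / sin(rake) = 123.8 / sin(75°) = 128 m

128 m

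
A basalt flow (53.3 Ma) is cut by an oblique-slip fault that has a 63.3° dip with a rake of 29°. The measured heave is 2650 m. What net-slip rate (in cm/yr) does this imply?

0.0228 cm/yr

dip-slip = heave / cos(dip) = 2650 / cos(63.3°) = 5898 m
net slip = dip-slip / sin(rake) = 5898 / sin(29°) = 12170 m
rate = 12170 m / 53.3 Ma = 0.000228 m/yr = 0.0228 cm/yr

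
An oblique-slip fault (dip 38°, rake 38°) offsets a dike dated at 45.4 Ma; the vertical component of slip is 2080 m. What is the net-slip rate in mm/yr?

dip-slip = throw / sin(dip) = 2080 / sin(38°) = 3378 m
net slip = dip-slip / sin(rake) = 3378 / sin(38°) = 5488 m
rate = 5488 m / 45.4 Ma = 0.000121 m/yr = 0.121 mm/yr

0.121 mm/yr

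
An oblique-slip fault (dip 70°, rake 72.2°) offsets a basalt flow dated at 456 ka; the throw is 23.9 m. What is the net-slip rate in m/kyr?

dip-slip = throw / sin(dip) = 23.9 / sin(70°) = 25.43 m
net slip = dip-slip / sin(rake) = 25.43 / sin(72.2°) = 26.71 m
rate = 26.71 m / 456 ka = 0.0000586 m/yr = 0.0586 m/kyr

0.0586 m/kyr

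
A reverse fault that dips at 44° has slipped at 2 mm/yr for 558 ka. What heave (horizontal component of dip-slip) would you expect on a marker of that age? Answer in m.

dip-slip = rate × time = 2 mm/yr × 558 ka = 1116 m
heave = dip-slip × cos(dip) = 1116 × cos(44°) = 803 m

803 m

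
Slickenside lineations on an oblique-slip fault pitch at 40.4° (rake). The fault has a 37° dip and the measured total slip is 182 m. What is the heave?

94.2 m

dip-slip = net slip × sin(rake) = 182 m × sin(40.4°) = 118 m
heave = dip-slip × cos(dip) = 118 × cos(37°) = 94.2 m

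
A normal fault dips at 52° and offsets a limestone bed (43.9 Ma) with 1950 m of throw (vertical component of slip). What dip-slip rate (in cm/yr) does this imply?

dip-slip = throw / sin(dip) = 1950 m / sin(52°) = 2475 m
rate = 2475 m / 43.9 Ma = 0.0000564 m/yr = 0.00564 cm/yr

0.00564 cm/yr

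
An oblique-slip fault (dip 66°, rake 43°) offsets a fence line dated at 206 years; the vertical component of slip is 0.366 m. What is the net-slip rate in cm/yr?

dip-slip = throw / sin(dip) = 0.366 / sin(66°) = 0.4006 m
net slip = dip-slip / sin(rake) = 0.4006 / sin(43°) = 0.5874 m
rate = 0.5874 m / 206 years = 0.00285 m/yr = 0.285 cm/yr

0.285 cm/yr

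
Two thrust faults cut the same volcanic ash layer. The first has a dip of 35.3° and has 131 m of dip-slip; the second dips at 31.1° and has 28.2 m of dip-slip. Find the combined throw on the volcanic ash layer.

throw_A = 131 × sin(35.3°) = 75.70 m
throw_B = 28.2 × sin(31.1°) = 14.57 m
total = 75.70 + 14.57 = 90.3 m

90.3 m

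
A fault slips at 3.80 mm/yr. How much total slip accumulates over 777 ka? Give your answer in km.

2.95 km

slip = rate × time = 3.80 mm/yr × 777 ka = 2950 m = 2.95 km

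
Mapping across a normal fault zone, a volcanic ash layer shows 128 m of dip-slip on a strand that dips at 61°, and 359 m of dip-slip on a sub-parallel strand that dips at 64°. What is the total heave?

219 m

heave_A = 128 × cos(61°) = 62.06 m
heave_B = 359 × cos(64°) = 157.4 m
total = 62.06 + 157.4 = 219 m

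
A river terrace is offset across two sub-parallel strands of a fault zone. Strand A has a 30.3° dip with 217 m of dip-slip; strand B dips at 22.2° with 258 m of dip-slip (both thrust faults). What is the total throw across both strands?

207 m

throw_A = 217 × sin(30.3°) = 109.5 m
throw_B = 258 × sin(22.2°) = 97.48 m
total = 109.5 + 97.48 = 207 m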